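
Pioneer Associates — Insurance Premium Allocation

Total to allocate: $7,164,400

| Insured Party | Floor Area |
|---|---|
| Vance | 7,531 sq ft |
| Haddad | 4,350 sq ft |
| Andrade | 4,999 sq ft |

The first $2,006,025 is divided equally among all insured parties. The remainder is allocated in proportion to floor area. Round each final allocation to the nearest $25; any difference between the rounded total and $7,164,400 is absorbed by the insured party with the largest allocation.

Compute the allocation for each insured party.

Vance: $2,970,075; Haddad: $1,998,000; Andrade: $2,196,325

Equal tier: $2,006,025 ÷ 3 = $668,675 apiece.
Remainder $5,158,375 by floor area (total 16,880): Vance 2,301,405.34 → $2,301,400; Haddad 1,329,320.57 → $1,329,325; Andrade 1,527,649.09 → $1,527,650.
Totals: Vance $668,675 + $2,301,400 = $2,970,075; Haddad $668,675 + $1,329,325 = $1,998,000; Andrade $668,675 + $1,527,650 = $2,196,325.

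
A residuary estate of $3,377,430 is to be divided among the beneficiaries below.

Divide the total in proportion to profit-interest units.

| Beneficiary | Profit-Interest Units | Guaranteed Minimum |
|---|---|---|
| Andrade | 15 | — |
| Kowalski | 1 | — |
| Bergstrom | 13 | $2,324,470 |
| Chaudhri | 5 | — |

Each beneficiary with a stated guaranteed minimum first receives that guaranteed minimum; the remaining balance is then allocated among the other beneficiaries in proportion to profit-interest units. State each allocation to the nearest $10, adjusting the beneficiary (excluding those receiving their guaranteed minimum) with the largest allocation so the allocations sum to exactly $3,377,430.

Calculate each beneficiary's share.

Minimums first: Bergstrom $2,324,470. Remaining pool $1,052,960.
Remaining pool split over remaining profit-interest units 21: Andrade 752,114.29 → $752,110; Kowalski 50,140.95 → $50,140; Chaudhri 250,704.76 → $250,700.
Rounding difference +$10 applied to Andrade → $752,120.

Andrade: $752,120 | Kowalski: $50,140 | Bergstrom: $2,324,470 | Chaudhri: $250,700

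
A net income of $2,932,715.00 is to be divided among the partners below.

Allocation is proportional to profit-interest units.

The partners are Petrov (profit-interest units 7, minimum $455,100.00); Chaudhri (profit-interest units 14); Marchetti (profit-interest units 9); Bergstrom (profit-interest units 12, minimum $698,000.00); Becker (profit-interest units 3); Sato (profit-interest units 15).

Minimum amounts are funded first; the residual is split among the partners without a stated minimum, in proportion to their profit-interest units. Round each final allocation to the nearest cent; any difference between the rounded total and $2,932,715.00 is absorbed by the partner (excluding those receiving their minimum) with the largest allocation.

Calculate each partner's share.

Minimums first: Petrov $455,100.00; Bergstrom $698,000.00. Balance $1,779,615.00.
Balance split over remaining profit-interest units 41: Chaudhri 607,673.4146 → $607,673.41; Marchetti 390,647.1951 → $390,647.20; Becker 130,215.7317 → $130,215.73; Sato 651,078.6585 → $651,078.66.

Petrov: $455,100.00 | Chaudhri: $607,673.41 | Marchetti: $390,647.20 | Bergstrom: $698,000.00 | Becker: $130,215.73 | Sato: $651,078.66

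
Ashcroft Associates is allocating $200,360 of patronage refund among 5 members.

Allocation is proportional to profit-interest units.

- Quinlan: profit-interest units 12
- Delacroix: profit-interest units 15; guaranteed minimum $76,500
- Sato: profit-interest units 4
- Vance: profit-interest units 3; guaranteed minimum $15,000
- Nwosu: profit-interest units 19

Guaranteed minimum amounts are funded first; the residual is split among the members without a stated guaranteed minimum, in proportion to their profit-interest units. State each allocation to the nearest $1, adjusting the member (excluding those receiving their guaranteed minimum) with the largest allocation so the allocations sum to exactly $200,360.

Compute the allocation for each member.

Quinlan: $37,323; Delacroix: $76,500; Sato: $12,441; Vance: $15,000; Nwosu: $59,096

Guaranteed amounts: Delacroix $76,500; Vance $15,000. Remaining pool $108,860.
Remaining pool split over remaining profit-interest units 35: Quinlan 37,323.43 → $37,323; Sato 12,441.14 → $12,441; Nwosu 59,095.43 → $59,095.
Rounding difference +$1 applied to Nwosu → $59,096.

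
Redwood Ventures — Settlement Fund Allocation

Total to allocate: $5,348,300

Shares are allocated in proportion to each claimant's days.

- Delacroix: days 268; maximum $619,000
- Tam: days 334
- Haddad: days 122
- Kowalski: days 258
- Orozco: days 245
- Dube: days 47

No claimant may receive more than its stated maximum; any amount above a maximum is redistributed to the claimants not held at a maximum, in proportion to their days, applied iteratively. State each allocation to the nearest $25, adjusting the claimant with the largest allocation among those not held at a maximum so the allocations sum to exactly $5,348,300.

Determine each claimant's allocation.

Days total: 1,274.
Pro-rata shares before constraints: Delacroix 1,125,074.10; Tam 1,402,144.58; Haddad 512,160.60; Kowalski 1,083,093.72; Orozco 1,028,519.23; Dube 197,307.77.
Cap binds for Delacroix ($619,000); residual $4,729,300 reallocated over remaining days 1,006.
Redistributed shares: Tam 1,570,165.21 → $1,570,175; Haddad 573,533.40 → $573,525; Kowalski 1,212,882.11 → $1,212,875; Orozco 1,151,767.89 → $1,151,775; Dube 220,951.39 → $220,950.

Delacroix: $619,000 · Tam: $1,570,175 · Haddad: $573,525 · Kowalski: $1,212,875 · Orozco: $1,151,775 · Dube: $220,950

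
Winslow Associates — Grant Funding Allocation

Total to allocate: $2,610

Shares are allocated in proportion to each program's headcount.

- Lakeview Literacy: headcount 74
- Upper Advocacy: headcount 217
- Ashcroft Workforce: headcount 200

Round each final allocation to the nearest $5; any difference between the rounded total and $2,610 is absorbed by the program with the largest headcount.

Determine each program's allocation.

Headcount total: 491.
Raw shares: Lakeview Literacy 74/491 × $2,610 = 393.36; Upper Advocacy 217/491 × $2,610 = 1,153.50; Ashcroft Workforce 200/491 × $2,610 = 1,063.14.
After rounding ($5): Lakeview Literacy $395; Upper Advocacy $1,155; Ashcroft Workforce $1,065. Sum = $2,615.
Difference $2,610 − $2,615 = −$5 applied to largest headcount (Upper Advocacy): Upper Advocacy becomes $1,150.

Lakeview Literacy: $395 · Upper Advocacy: $1,150 · Ashcroft Workforce: $1,065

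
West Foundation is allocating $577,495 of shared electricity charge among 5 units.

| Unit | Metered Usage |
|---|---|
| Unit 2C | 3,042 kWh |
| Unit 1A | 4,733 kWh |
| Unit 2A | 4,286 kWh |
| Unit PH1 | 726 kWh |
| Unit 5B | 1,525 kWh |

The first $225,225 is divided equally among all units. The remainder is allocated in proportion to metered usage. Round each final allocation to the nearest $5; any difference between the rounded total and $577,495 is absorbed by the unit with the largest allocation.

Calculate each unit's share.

First tranche $225,225 split equally: $45,045 each.
Remainder $352,270 by metered usage (total 14,312): Unit 2C 74,874.60 → $74,875; Unit 1A 116,496.22 → $116,495; Unit 2A 105,493.94 → $105,495; Unit PH1 17,869.48 → $17,870; Unit 5B 37,535.76 → $37,535.
Totals: Unit 2C $45,045 + $74,875 = $119,920; Unit 1A $45,045 + $116,495 = $161,540; Unit 2A $45,045 + $105,495 = $150,540; Unit PH1 $45,045 + $17,870 = $62,915; Unit 5B $45,045 + $37,535 = $82,580.

Unit 2C: $119,920 | Unit 1A: $161,540 | Unit 2A: $150,540 | Unit PH1: $62,915 | Unit 5B: $82,580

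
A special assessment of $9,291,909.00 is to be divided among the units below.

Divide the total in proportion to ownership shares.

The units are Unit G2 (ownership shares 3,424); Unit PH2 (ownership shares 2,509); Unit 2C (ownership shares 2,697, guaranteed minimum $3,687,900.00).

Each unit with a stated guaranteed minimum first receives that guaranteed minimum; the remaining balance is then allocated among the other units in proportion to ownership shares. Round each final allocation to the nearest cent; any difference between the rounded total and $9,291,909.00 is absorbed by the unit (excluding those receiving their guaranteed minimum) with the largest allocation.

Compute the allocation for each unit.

Unit G2: $3,234,135.65 | Unit PH2: $2,369,873.35 | Unit 2C: $3,687,900.00

Minimums first: Unit 2C $3,687,900.00. Remaining pool $5,604,009.00.
Remaining pool split over remaining ownership shares 5,933: Unit G2 3,234,135.6508 → $3,234,135.65; Unit PH2 2,369,873.3492 → $2,369,873.35.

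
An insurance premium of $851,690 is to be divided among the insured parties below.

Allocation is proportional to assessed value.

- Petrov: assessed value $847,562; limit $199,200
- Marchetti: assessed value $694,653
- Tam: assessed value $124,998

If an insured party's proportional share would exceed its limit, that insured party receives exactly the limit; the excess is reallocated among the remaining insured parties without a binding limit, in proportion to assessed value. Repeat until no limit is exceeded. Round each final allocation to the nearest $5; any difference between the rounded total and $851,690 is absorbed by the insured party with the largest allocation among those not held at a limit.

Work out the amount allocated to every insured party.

Petrov: $199,200; Marchetti: $552,985; Tam: $99,505

Sum of assessed value: 1,667,213.
Proportional shares (ignoring caps): Petrov 432,974.12; Marchetti 354,861.08; Tam 63,854.80.
Cap binds for Petrov ($199,200); balance $652,490 reallocated over remaining assessed value 819,651.
Remaining shares: Marchetti 552,984.30 → $552,985; Tam 99,505.70 → $99,505.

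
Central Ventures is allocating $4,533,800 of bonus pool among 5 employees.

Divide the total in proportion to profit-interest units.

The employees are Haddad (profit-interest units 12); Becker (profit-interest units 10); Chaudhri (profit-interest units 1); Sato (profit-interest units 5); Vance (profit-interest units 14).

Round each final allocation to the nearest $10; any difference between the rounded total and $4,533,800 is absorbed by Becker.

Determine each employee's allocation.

Haddad: $1,295,370; Becker: $1,079,470; Chaudhri: $107,950; Sato: $539,740; Vance: $1,511,270

Total profit-interest units = 42.
Unrounded shares: Haddad 12/42 × $4,533,800 = 1,295,371.43; Becker 10/42 × $4,533,800 = 1,079,476.19; Chaudhri 1/42 × $4,533,800 = 107,947.62; Sato 5/42 × $4,533,800 = 539,738.10; Vance 14/42 × $4,533,800 = 1,511,266.67.
Rounded to nearest $10: Haddad $1,295,370; Becker $1,079,480; Chaudhri $107,950; Sato $539,740; Vance $1,511,270. Sum = $4,533,810.
Difference $4,533,800 − $4,533,810 = −$10 applied to Becker: Becker becomes $1,079,470.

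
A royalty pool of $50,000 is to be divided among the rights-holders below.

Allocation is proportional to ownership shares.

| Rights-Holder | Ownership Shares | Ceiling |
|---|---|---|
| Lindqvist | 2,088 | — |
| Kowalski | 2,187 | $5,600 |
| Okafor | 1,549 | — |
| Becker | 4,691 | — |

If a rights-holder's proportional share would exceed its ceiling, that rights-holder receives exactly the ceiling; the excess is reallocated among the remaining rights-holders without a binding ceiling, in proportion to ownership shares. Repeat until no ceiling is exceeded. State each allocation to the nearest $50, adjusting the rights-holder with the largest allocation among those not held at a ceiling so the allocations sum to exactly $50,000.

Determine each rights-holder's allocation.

Lindqvist: $11,150 | Kowalski: $5,600 | Okafor: $8,250 | Becker: $25,000

Combined ownership shares = 10,515.
Pro-rata shares before constraints: Lindqvist 9,928.67; Kowalski 10,399.43; Okafor 7,365.67; Becker 22,306.23.
Held at cap: Kowalski ($5,600); balance $44,400 reallocated over remaining ownership shares 8,328.
Remaining shares: Lindqvist 11,131.99 → $11,150; Okafor 8,258.36 → $8,250; Becker 25,009.65 → $25,000.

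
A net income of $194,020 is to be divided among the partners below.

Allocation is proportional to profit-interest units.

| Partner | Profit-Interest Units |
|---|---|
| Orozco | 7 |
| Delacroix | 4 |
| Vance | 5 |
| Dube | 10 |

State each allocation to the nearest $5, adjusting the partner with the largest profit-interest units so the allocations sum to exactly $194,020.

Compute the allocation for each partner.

Sum of profit-interest units: 7 + 4 + 5 + 10 = 26.
Pro-rata amounts: Orozco 52,236.15; Delacroix 29,849.23; Vance 37,311.54; Dube 74,623.08.
Rounded to nearest $5: Orozco $52,235; Delacroix $29,850; Vance $37,310; Dube $74,625. Sum = $194,020.
Sum already equals the total — no adjustment.

Orozco: $52,235 · Delacroix: $29,850 · Vance: $37,310 · Dube: $74,625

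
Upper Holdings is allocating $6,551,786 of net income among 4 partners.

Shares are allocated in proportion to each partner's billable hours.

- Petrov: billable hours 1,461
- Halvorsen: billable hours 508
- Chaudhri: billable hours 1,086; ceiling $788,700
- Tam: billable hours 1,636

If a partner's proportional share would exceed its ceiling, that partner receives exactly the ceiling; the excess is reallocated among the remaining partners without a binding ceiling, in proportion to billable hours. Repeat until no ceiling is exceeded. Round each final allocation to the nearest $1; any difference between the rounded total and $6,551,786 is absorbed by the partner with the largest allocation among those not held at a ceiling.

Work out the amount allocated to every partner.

Petrov: $2,335,609; Halvorsen: $812,108; Chaudhri: $788,700; Tam: $2,615,369

Billable hours total: 4,691.
Proportional shares (ignoring caps): Petrov 2,040,537.06; Halvorsen 709,509.12; Chaudhri 1,516,785.25; Tam 2,284,954.57.
Cap binds for Chaudhri ($788,700); residual $5,763,086 reallocated over remaining billable hours 3,605.
Shares after redistribution: Petrov 2,335,608.501 → $2,335,609; Halvorsen 812,107.54 → $812,108; Tam 2,615,369.96 → $2,615,370.
Rounding difference −$1 applied to Tam → $2,615,369.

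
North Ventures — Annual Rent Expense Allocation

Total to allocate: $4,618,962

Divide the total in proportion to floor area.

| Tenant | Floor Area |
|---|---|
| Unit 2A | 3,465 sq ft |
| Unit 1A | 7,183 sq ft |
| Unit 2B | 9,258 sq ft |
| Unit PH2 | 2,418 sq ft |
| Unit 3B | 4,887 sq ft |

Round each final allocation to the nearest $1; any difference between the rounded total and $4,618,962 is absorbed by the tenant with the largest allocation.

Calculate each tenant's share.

Total floor area = 27,211.
Proportional shares: Unit 2A 3,465/27,211 × $4,618,962 = 588,170.35; Unit 1A 7,183/27,211 × $4,618,962 = 1,219,286.47; Unit 2B 9,258/27,211 × $4,618,962 = 1,571,509.69; Unit PH2 2,418/27,211 × $4,618,962 = 410,446.15; Unit 3B 4,887/27,211 × $4,618,962 = 829,549.35.
At nearest $1: Unit 2A $588,170; Unit 1A $1,219,286; Unit 2B $1,571,510; Unit PH2 $410,446; Unit 3B $829,549. Sum = $4,618,961.
Difference $4,618,962 − $4,618,961 = +$1 applied to largest allocation (Unit 2B): Unit 2B becomes $1,571,511.

Unit 2A: $588,170 · Unit 1A: $1,219,286 · Unit 2B: $1,571,511 · Unit PH2: $410,446 · Unit 3B: $829,549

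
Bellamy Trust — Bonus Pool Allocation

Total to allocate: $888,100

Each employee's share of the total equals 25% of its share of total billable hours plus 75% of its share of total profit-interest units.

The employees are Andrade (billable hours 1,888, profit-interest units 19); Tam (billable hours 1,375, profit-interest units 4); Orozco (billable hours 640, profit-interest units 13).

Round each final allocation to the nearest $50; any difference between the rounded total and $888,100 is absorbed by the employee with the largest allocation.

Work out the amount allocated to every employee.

Totals — billable hours 3,903, profit-interest units 36.
Composite weights (25% billable hours + 75% profit-interest units): Andrade 0.5168; Tam 0.1714; Orozco 0.3118.
Proportional shares: Andrade 458,939.84; Tam 152,226.21; Orozco 276,933.95.
After rounding ($50): Andrade $458,950; Tam $152,250; Orozco $276,950. Sum = $888,150.
Difference $888,100 − $888,150 = −$50 applied to largest allocation (Andrade): Andrade becomes $458,900.

Andrade: $458,900; Tam: $152,250; Orozco: $276,950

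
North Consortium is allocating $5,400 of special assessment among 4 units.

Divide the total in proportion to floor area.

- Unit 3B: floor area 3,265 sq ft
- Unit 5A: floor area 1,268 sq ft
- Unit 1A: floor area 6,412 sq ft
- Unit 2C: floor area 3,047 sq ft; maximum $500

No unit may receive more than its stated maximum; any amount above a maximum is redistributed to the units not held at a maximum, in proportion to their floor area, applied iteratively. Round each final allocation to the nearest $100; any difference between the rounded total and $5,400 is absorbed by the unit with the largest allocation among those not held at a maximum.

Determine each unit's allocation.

Unit 3B: $1,500 | Unit 5A: $600 | Unit 1A: $2,800 | Unit 2C: $500

Sum of floor area: 13,992.
Pro-rata shares before constraints: Unit 3B 1,260.08; Unit 5A 489.37; Unit 1A 2,474.61; Unit 2C 1,175.94.
Held at cap: Unit 2C ($500); remaining pool $4,900 reallocated over remaining floor area 10,945.
Redistributed shares: Unit 3B 1,461.72 → $1,500; Unit 5A 567.67 → $600; Unit 1A 2,870.61 → $2,900.
Rounding difference −$100 applied to Unit 1A → $2,800.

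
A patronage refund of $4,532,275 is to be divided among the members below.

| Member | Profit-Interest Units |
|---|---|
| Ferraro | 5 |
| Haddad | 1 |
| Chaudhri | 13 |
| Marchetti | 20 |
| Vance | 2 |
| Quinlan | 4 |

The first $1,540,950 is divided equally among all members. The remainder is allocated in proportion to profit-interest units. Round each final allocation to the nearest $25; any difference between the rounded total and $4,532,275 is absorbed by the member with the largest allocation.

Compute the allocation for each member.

Equal tier: $1,540,950 ÷ 6 = $256,825 apiece.
Remainder $2,991,325 by profit-interest units (total 45): Ferraro 332,369.44 → $332,375; Haddad 66,473.89 → $66,475; Chaudhri 864,160.56 → $864,150; Marchetti 1,329,477.78 → $1,329,475; Vance 132,947.78 → $132,950; Quinlan 265,895.56 → $265,900.
Totals: Ferraro $256,825 + $332,375 = $589,200; Haddad $256,825 + $66,475 = $323,300; Chaudhri $256,825 + $864,150 = $1,120,975; Marchetti $256,825 + $1,329,475 = $1,586,300; Vance $256,825 + $132,950 = $389,775; Quinlan $256,825 + $265,900 = $522,725.

Ferraro: $589,200 | Haddad: $323,300 | Chaudhri: $1,120,975 | Marchetti: $1,586,300 | Vance: $389,775 | Quinlan: $522,725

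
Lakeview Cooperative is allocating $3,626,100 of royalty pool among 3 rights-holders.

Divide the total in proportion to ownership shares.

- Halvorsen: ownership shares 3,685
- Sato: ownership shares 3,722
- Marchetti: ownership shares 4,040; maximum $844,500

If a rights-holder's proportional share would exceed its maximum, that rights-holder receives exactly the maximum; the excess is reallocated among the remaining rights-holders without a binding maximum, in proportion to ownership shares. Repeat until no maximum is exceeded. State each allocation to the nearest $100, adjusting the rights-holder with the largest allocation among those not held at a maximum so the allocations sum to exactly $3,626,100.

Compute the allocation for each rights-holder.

Halvorsen: $1,383,900; Sato: $1,397,700; Marchetti: $844,500

Ownership shares total: 11,447.
Pro-rata shares before constraints: Halvorsen 1,167,308.33; Sato 1,179,028.93; Marchetti 1,279,762.73.
Cap binds for Marchetti ($844,500); balance $2,781,600 reallocated over remaining ownership shares 7,407.
Redistributed shares: Halvorsen 1,383,852.57 → $1,383,900; Sato 1,397,747.43 → $1,397,700.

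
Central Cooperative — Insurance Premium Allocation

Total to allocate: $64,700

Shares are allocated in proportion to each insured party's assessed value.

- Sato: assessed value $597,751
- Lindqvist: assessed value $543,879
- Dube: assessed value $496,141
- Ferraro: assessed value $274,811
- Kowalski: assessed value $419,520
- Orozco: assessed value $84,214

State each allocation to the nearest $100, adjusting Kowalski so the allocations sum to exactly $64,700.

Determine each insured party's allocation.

Sato: $16,000; Lindqvist: $14,600; Dube: $13,300; Ferraro: $7,400; Kowalski: $11,100; Orozco: $2,300

Combined assessed value = 2,416,316.
Proportional shares: Sato 597,751/2,416,316 × $64,700 = 16,005.56; Lindqvist 543,879/2,416,316 × $64,700 = 14,563.07; Dube 496,141/2,416,316 × $64,700 = 13,284.82; Ferraro 274,811/2,416,316 × $64,700 = 7,358.42; Kowalski 419,520/2,416,316 × $64,700 = 11,233.19; Orozco 84,214/2,416,316 × $64,700 = 2,254.94.
At nearest $100: Sato $16,000; Lindqvist $14,600; Dube $13,300; Ferraro $7,400; Kowalski $11,200; Orozco $2,300. Sum = $64,800.
Difference $64,700 − $64,800 = −$100 applied to Kowalski: Kowalski becomes $11,100.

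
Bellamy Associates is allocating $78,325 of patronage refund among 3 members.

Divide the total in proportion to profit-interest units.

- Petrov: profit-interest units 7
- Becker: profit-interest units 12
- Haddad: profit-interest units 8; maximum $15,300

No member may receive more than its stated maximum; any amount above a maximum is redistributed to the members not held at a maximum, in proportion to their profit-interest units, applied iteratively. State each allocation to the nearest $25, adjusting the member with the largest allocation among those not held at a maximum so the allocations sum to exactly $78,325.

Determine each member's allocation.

Petrov: $23,225 | Becker: $39,800 | Haddad: $15,300

Combined profit-interest units = 27.
Proportional shares (ignoring caps): Petrov 20,306.48; Becker 34,811.11; Haddad 23,207.41.
Capped: Haddad ($15,300); balance $63,025 reallocated over remaining profit-interest units 19.
Redistributed shares: Petrov 23,219.74 → $23,225; Becker 39,805.26 → $39,800.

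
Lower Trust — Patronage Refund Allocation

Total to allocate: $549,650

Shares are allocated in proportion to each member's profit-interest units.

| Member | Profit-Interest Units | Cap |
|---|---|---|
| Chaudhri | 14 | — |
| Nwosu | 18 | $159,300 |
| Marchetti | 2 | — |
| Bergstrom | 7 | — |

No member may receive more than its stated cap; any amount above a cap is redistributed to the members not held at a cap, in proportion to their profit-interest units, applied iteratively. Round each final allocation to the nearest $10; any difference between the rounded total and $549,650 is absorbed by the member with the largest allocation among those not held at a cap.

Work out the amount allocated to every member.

Profit-interest units total: 41.
Unconstrained shares: Chaudhri 187,685.37; Nwosu 241,309.76; Marchetti 26,812.20; Bergstrom 93,842.68.
Capped: Nwosu ($159,300); remaining pool $390,350 reallocated over remaining profit-interest units 23.
Redistributed shares: Chaudhri 237,604.35 → $237,600; Marchetti 33,943.48 → $33,940; Bergstrom 118,802.17 → $118,800.
Rounding difference +$10 applied to Chaudhri → $237,610.

Chaudhri: $237,610; Nwosu: $159,300; Marchetti: $33,940; Bergstrom: $118,800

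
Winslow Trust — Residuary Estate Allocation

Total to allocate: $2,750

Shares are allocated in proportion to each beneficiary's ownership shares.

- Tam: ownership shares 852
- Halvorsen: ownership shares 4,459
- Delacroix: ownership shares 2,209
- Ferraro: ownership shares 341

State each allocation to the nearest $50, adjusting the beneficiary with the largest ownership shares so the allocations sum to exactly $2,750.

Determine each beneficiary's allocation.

Tam: $300 · Halvorsen: $1,600 · Delacroix: $750 · Ferraro: $100

Total ownership shares = 852 + 4,459 + 2,209 + 341 = 7,861.
Proportional shares: Tam 298.05; Halvorsen 1,559.88; Delacroix 772.77; Ferraro 119.29.
After rounding ($50): Tam $300; Halvorsen $1,550; Delacroix $750; Ferraro $100. Sum = $2,700.
Difference $2,750 − $2,700 = +$50 applied to largest ownership shares (Halvorsen): Halvorsen becomes $1,600.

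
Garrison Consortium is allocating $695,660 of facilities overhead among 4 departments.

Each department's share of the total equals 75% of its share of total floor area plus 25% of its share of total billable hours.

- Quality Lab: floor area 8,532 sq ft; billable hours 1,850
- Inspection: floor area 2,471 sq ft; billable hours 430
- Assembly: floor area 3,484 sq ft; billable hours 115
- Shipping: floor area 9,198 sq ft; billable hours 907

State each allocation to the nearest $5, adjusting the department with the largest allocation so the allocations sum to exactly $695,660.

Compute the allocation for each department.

Quality Lab: $285,385 · Inspection: $77,080 · Assembly: $82,805 · Shipping: $250,390

Floor area total 23,685; billable hours total 3,302.
Blended shares (75% floor area + 25% billable hours): Quality Lab 0.4102; Inspection 0.1108; Assembly 0.1190; Shipping 0.3599.
Unrounded shares: Quality Lab 285,385.90; Inspection 77,080.35; Assembly 82,804.29; Shipping 250,389.46.
After rounding ($5): Quality Lab $285,385; Inspection $77,080; Assembly $82,805; Shipping $250,390. Sum = $695,660.
Sum already equals the total — no adjustment.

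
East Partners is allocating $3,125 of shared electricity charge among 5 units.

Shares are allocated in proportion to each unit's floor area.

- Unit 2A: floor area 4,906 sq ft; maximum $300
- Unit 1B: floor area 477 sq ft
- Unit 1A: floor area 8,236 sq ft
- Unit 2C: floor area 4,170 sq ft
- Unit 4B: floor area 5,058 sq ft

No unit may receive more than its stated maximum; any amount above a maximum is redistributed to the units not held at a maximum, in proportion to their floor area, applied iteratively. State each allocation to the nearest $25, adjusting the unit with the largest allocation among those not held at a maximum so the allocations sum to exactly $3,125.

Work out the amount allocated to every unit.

Total floor area = 22,847.
Proportional shares (ignoring caps): Unit 2A 671.04; Unit 1B 65.24; Unit 1A 1,126.52; Unit 2C 570.37; Unit 4B 691.83.
Held at cap: Unit 2A ($300); balance $2,825 reallocated over remaining floor area 17,941.
Shares after redistribution: Unit 1B 75.11 → $75; Unit 1A 1,296.85 → $1,300; Unit 2C 656.61 → $650; Unit 4B 796.44 → $800.

Unit 2A: $300; Unit 1B: $75; Unit 1A: $1,300; Unit 2C: $650; Unit 4B: $800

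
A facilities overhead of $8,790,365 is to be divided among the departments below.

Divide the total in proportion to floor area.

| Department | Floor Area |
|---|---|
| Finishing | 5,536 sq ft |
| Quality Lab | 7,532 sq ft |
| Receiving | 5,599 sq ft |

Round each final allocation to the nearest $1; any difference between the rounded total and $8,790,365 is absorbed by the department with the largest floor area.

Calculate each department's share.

Finishing: $2,606,925 | Quality Lab: $3,546,848 | Receiving: $2,636,592

Floor area total: 18,667.
Pro-rata amounts: Finishing 5,536/18,667 × $8,790,365 = 2,606,924.55; Quality Lab 7,532/18,667 × $8,790,365 = 3,546,848.94; Receiving 5,599/18,667 × $8,790,365 = 2,636,591.51.
Rounded to nearest $1: Finishing $2,606,925; Quality Lab $3,546,849; Receiving $2,636,592. Sum = $8,790,366.
Difference $8,790,365 − $8,790,366 = −$1 applied to largest floor area (Quality Lab): Quality Lab becomes $3,546,848.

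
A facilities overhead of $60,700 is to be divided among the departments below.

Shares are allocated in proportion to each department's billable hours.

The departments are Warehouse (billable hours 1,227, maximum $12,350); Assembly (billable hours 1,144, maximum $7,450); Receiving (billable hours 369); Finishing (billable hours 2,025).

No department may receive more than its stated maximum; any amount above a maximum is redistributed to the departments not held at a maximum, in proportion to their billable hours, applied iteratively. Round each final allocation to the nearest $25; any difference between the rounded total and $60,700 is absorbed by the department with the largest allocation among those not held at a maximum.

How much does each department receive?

Sum of billable hours: 4,765.
Proportional shares (ignoring caps): Warehouse 15,630.41; Assembly 14,573.10; Receiving 4,700.59; Finishing 25,795.91.
Held at cap: Warehouse ($12,350), Assembly ($7,450); balance $40,900 reallocated over remaining billable hours 2,394.
Shares after redistribution: Receiving 6,304.14 → $6,300; Finishing 34,595.86 → $34,600.

Warehouse: $12,350; Assembly: $7,450; Receiving: $6,300; Finishing: $34,600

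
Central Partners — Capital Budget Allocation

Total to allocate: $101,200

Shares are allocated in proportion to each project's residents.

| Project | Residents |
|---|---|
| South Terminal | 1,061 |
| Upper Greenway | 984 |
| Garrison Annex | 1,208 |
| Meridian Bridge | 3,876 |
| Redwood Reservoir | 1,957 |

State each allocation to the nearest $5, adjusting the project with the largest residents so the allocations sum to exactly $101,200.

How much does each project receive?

South Terminal: $11,815 · Upper Greenway: $10,960 · Garrison Annex: $13,455 · Meridian Bridge: $43,175 · Redwood Reservoir: $21,795

Combined residents = 9,086.
Raw shares: South Terminal 1,061/9,086 × $101,200 = 11,817.43; Upper Greenway 984/9,086 × $101,200 = 10,959.81; Garrison Annex 1,208/9,086 × $101,200 = 13,454.72; Meridian Bridge 3,876/9,086 × $101,200 = 43,170.94; Redwood Reservoir 1,957/9,086 × $101,200 = 21,797.09.
Rounded to nearest $5: South Terminal $11,815; Upper Greenway $10,960; Garrison Annex $13,455; Meridian Bridge $43,170; Redwood Reservoir $21,795. Sum = $101,195.
Difference $101,200 − $101,195 = +$5 applied to largest residents (Meridian Bridge): Meridian Bridge becomes $43,175.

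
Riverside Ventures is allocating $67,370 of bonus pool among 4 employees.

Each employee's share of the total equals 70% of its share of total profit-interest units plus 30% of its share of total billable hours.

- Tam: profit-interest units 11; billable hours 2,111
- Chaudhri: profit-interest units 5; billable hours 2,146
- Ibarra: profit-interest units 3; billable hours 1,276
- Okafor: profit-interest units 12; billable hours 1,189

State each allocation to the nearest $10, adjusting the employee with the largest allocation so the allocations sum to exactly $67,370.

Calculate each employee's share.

Totals — profit-interest units 31, billable hours 6,722.
Composite weights (70% profit-interest units + 30% billable hours): Tam 0.3426; Chaudhri 0.2087; Ibarra 0.1247; Okafor 0.3240.
Unrounded shares: Tam 23,080.97; Chaudhri 14,058.66; Ibarra 8,400.32; Okafor 21,830.06.
At nearest $10: Tam $23,080; Chaudhri $14,060; Ibarra $8,400; Okafor $21,830. Sum = $67,370.
No rounding difference to absorb.

Tam: $23,080 | Chaudhri: $14,060 | Ibarra: $8,400 | Okafor: $21,830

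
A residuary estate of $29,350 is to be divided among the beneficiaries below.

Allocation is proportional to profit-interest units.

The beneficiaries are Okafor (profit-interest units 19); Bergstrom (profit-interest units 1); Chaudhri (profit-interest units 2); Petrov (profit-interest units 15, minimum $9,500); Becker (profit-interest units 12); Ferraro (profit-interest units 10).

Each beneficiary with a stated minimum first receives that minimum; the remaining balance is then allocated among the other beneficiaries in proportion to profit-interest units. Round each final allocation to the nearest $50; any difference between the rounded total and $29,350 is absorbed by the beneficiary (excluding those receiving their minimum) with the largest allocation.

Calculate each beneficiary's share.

Okafor: $8,600 · Bergstrom: $450 · Chaudhri: $900 · Petrov: $9,500 · Becker: $5,400 · Ferraro: $4,500

Minimums first: Petrov $9,500. Balance $19,850.
Balance split over remaining profit-interest units 44: Okafor 8,571.59 → $8,550; Bergstrom 451.14 → $450; Chaudhri 902.27 → $900; Becker 5,413.64 → $5,400; Ferraro 4,511.36 → $4,500.
Rounding difference +$50 applied to Okafor → $8,600.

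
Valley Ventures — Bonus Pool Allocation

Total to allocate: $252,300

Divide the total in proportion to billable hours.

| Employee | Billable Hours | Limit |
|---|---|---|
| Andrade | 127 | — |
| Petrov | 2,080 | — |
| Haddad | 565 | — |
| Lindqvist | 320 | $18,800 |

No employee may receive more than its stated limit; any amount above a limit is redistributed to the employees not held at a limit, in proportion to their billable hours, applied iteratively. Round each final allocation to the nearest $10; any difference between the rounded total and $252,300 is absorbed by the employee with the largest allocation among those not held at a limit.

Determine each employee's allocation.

Andrade: $10,700 · Petrov: $175,210 · Haddad: $47,590 · Lindqvist: $18,800

Combined billable hours = 3,092.
Unconstrained shares: Andrade 10,362.90; Petrov 169,723.16; Haddad 46,102.68; Lindqvist 26,111.25.
Held at cap: Lindqvist ($18,800); remaining pool $233,500 reallocated over remaining billable hours 2,772.
Shares after redistribution: Andrade 10,697.87 → $10,700; Petrov 175,209.24 → $175,210; Haddad 47,592.89 → $47,590.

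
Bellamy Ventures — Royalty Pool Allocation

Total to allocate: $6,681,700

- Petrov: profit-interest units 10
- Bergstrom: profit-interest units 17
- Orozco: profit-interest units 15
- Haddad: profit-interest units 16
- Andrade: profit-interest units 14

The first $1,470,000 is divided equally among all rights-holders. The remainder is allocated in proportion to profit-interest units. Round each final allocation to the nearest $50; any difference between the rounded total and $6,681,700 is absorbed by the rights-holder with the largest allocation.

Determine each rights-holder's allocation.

Petrov: $1,017,850 | Bergstrom: $1,524,550 | Orozco: $1,379,750 | Haddad: $1,452,150 | Andrade: $1,307,400

$1,470,000 shared equally gives $294,000 per rights-holder.
Remainder $5,211,700 by profit-interest units (total 72): Petrov 723,847.22 → $723,850; Bergstrom 1,230,540.28 → $1,230,550; Orozco 1,085,770.83 → $1,085,750; Haddad 1,158,155.56 → $1,158,150; Andrade 1,013,386.11 → $1,013,400.
Totals: Petrov $294,000 + $723,850 = $1,017,850; Bergstrom $294,000 + $1,230,550 = $1,524,550; Orozco $294,000 + $1,085,750 = $1,379,750; Haddad $294,000 + $1,158,150 = $1,452,150; Andrade $294,000 + $1,013,400 = $1,307,400.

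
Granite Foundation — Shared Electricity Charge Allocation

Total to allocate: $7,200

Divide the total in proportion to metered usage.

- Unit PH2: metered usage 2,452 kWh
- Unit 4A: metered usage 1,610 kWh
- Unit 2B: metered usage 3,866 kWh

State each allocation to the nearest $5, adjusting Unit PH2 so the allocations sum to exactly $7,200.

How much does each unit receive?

Total metered usage = 7,928.
Pro-rata amounts: Unit PH2 2,452/7,928 × $7,200 = 2,226.84; Unit 4A 1,610/7,928 × $7,200 = 1,462.16; Unit 2B 3,866/7,928 × $7,200 = 3,511.00.
After rounding ($5): Unit PH2 $2,225; Unit 4A $1,460; Unit 2B $3,510. Sum = $7,195.
Difference $7,200 − $7,195 = +$5 applied to Unit PH2: Unit PH2 becomes $2,230.

Unit PH2: $2,230 | Unit 4A: $1,460 | Unit 2B: $3,510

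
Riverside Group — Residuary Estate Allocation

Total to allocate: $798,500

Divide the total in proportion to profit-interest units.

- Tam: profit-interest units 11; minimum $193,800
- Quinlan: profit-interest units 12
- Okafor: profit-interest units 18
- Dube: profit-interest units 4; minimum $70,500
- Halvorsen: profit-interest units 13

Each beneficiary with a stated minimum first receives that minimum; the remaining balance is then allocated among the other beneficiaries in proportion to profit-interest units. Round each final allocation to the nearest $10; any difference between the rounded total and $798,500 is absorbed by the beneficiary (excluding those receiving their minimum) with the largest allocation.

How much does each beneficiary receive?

Tam: $193,800; Quinlan: $149,080; Okafor: $223,620; Dube: $70,500; Halvorsen: $161,500

Guaranteed amounts: Tam $193,800; Dube $70,500. Balance $534,200.
Balance split over remaining profit-interest units 43: Quinlan 149,079.07 → $149,080; Okafor 223,618.60 → $223,620; Halvorsen 161,502.33 → $161,500.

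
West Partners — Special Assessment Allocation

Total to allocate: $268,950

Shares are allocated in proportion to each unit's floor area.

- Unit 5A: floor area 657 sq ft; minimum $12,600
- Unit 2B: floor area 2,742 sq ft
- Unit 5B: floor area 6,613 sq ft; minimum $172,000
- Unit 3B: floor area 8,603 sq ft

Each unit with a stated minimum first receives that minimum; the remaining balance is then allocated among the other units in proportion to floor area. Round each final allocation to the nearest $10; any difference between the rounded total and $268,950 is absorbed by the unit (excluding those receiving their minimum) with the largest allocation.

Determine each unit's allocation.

Unit 5A: $12,600 · Unit 2B: $20,390 · Unit 5B: $172,000 · Unit 3B: $63,960

Minimums first: Unit 5A $12,600; Unit 5B $172,000. Residual $84,350.
Residual split over remaining floor area 11,345: Unit 2B 20,386.75 → $20,390; Unit 3B 63,963.25 → $63,960.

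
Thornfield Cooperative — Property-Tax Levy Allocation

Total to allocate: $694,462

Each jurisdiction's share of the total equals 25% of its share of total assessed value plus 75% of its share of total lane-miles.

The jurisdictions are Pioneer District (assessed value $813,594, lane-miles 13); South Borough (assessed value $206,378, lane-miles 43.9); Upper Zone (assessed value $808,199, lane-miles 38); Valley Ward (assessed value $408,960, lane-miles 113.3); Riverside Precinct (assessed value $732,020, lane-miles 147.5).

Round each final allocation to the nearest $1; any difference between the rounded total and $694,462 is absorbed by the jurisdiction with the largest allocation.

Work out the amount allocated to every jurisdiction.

Pioneer District: $66,609; South Borough: $76,350; Upper Zone: $102,901; Valley Ward: $189,817; Riverside Precinct: $258,785

Assessed value total 2,969,151; lane-miles total 355.7.
Combined weights (25% assessed value + 75% lane-miles): Pioneer District 0.0959; South Borough 0.1099; Upper Zone 0.1482; Valley Ward 0.2733; Riverside Precinct 0.3726.
Unrounded shares: Pioneer District 66,609.09; South Borough 76,349.72; Upper Zone 102,900.78; Valley Ward 189,816.76; Riverside Precinct 258,785.66.
At nearest $1: Pioneer District $66,609; South Borough $76,350; Upper Zone $102,901; Valley Ward $189,817; Riverside Precinct $258,786. Sum = $694,463.
Difference $694,462 − $694,463 = −$1 applied to largest allocation (Riverside Precinct): Riverside Precinct becomes $258,785.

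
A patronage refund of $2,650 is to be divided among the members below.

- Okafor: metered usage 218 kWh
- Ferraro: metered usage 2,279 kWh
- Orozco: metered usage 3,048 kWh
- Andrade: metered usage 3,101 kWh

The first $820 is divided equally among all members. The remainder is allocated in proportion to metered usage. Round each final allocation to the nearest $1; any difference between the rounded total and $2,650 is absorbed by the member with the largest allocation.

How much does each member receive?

Equal tier: $820 ÷ 4 = $205 apiece.
Remainder $1,830 by metered usage (total 8,646): Okafor 46.14 → $46; Ferraro 482.37 → $482; Orozco 645.14 → $645; Andrade 656.35 → $656.
Rounding difference +$1 on remainder applied to Andrade.
Totals: Okafor $205 + $46 = $251; Ferraro $205 + $482 = $687; Orozco $205 + $645 = $850; Andrade $205 + $657 = $862.

Okafor: $251; Ferraro: $687; Orozco: $850; Andrade: $862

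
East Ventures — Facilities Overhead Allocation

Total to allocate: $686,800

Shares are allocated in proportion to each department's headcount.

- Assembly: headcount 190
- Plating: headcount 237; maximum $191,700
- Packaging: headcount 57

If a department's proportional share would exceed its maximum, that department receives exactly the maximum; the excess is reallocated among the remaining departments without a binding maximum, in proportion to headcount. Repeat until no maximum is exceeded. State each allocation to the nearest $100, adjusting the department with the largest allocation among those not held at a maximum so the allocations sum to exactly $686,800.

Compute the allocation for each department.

Assembly: $380,800 | Plating: $191,700 | Packaging: $114,300

Sum of headcount: 484.
Pro-rata shares before constraints: Assembly 269,611.57; Plating 336,304.96; Packaging 80,883.47.
Held at cap: Plating ($191,700); balance $495,100 reallocated over remaining headcount 247.
Remaining shares: Assembly 380,846.15 → $380,800; Packaging 114,253.85 → $114,300.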